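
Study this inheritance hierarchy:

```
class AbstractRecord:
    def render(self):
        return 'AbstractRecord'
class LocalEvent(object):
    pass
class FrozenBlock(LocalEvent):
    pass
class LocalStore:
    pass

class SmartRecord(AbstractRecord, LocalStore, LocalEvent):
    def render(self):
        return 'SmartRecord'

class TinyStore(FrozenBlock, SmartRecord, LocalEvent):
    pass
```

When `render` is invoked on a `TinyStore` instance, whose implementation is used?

SmartRecord

L[TinyStore] = TinyStore + merge(L[FrozenBlock], L[SmartRecord], L[LocalEvent], [FrozenBlock SmartRecord LocalEvent])
  take FrozenBlock:  [FrozenBlock LocalEvent object] + [SmartRecord AbstractRecord LocalStore LocalEvent object] + [LocalEvent object] + [FrozenBlock SmartRecord LocalEvent]
  take SmartRecord:  [LocalEvent object] + [SmartRecord AbstractRecord LocalStore LocalEvent object] + [LocalEvent object] + [SmartRecord LocalEvent]
  take AbstractRecord:  [LocalEvent object] + [AbstractRecord LocalStore LocalEvent object] + [LocalEvent object] + [LocalEvent]
  take LocalStore:  [LocalEvent object] + [LocalStore LocalEvent object] + [LocalEvent object] + [LocalEvent]
  take LocalEvent:  [LocalEvent object] + [LocalEvent object] + [LocalEvent object] + [LocalEvent]
  take object:  [object] + [object] + [object]
MRO: TinyStore FrozenBlock SmartRecord AbstractRecord LocalStore LocalEvent object
render is defined in: AbstractRecord, SmartRecord. First along the MRO is SmartRecord.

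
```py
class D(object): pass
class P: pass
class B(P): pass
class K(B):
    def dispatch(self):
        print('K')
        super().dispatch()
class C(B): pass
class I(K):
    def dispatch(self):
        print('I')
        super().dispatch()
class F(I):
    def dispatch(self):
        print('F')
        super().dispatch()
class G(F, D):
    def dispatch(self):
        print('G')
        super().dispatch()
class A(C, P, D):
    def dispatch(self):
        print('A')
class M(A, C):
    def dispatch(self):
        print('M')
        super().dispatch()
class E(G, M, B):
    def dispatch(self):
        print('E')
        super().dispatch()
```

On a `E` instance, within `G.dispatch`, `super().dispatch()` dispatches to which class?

F

L[E] = E + merge(L[G], L[M], L[B], [G M B])
  take G:  [G F I K B P D object] + [M A C B P D object] + [B P object] + [G M B]
  take F:  [F I K B P D object] + [M A C B P D object] + [B P object] + [M B]
  take I:  [I K B P D object] + [M A C B P D object] + [B P object] + [M B]
  take K:  [K B P D object] + [M A C B P D object] + [B P object] + [M B]
  take M:  [B P D object] + [M A C B P D object] + [B P object] + [M B]
  take A:  [B P D object] + [A C B P D object] + [B P object] + [B]
  take C:  [B P D object] + [C B P D object] + [B P object] + [B]
  take B:  [B P D object] + [B P D object] + [B P object] + [B]
  take P:  [P D object] + [P D object] + [P object]
  take D:  [D object] + [D object] + [object]
  take object:  [object] + [object] + [object]
MRO: E G F I K M A C B P D object
super() in G.dispatch on a E instance goes to the class after G in E's MRO: F.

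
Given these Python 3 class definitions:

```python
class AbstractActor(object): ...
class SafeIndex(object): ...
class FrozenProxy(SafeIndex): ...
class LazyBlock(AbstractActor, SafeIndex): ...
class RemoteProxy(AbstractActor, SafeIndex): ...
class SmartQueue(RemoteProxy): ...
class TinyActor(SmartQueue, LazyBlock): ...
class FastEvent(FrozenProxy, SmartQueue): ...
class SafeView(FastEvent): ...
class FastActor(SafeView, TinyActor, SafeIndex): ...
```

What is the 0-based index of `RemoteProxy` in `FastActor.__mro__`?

6

L[FastActor] = FastActor + merge(L[SafeView], L[TinyActor], L[SafeIndex], [SafeView TinyActor SafeIndex])
  take SafeView:  [SafeView FastEvent FrozenProxy SmartQueue RemoteProxy AbstractActor SafeIndex object] + [TinyActor SmartQueue RemoteProxy LazyBlock AbstractActor SafeIndex object] + [SafeIndex object] + [SafeView TinyActor SafeIndex]
  take FastEvent:  [FastEvent FrozenProxy SmartQueue RemoteProxy AbstractActor SafeIndex object] + [TinyActor SmartQueue RemoteProxy LazyBlock AbstractActor SafeIndex object] + [SafeIndex object] + [TinyActor SafeIndex]
  take FrozenProxy:  [FrozenProxy SmartQueue RemoteProxy AbstractActor SafeIndex object] + [TinyActor SmartQueue RemoteProxy LazyBlock AbstractActor SafeIndex object] + [SafeIndex object] + [TinyActor SafeIndex]
  take TinyActor:  [SmartQueue RemoteProxy AbstractActor SafeIndex object] + [TinyActor SmartQueue RemoteProxy LazyBlock AbstractActor SafeIndex object] + [SafeIndex object] + [TinyActor SafeIndex]
  take SmartQueue:  [SmartQueue RemoteProxy AbstractActor SafeIndex object] + [SmartQueue RemoteProxy LazyBlock AbstractActor SafeIndex object] + [SafeIndex object] + [SafeIndex]
  take RemoteProxy:  [RemoteProxy AbstractActor SafeIndex object] + [RemoteProxy LazyBlock AbstractActor SafeIndex object] + [SafeIndex object] + [SafeIndex]
  take LazyBlock:  [AbstractActor SafeIndex object] + [LazyBlock AbstractActor SafeIndex object] + [SafeIndex object] + [SafeIndex]
  take AbstractActor:  [AbstractActor SafeIndex object] + [AbstractActor SafeIndex object] + [SafeIndex object] + [SafeIndex]
  take SafeIndex:  [SafeIndex object] + [SafeIndex object] + [SafeIndex object] + [SafeIndex]
  take object:  [object] + [object] + [object]
MRO: FastActor SafeView FastEvent FrozenProxy TinyActor SmartQueue RemoteProxy LazyBlock AbstractActor SafeIndex object
RemoteProxy sits at index 6.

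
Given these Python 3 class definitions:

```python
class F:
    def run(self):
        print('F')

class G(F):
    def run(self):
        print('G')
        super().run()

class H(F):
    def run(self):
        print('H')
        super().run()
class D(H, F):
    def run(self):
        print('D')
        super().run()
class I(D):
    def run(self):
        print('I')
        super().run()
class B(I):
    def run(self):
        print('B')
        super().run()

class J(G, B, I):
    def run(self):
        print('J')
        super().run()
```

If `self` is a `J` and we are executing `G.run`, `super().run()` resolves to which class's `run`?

L[J] = J + merge(L[G], L[B], L[I], [G B I])
  take G:  [G F object] + [B I D H F object] + [I D H F object] + [G B I]
  take B:  [F object] + [B I D H F object] + [I D H F object] + [B I]
  take I:  [F object] + [I D H F object] + [I D H F object] + [I]
  take D:  [F object] + [D H F object] + [D H F object]
  take H:  [F object] + [H F object] + [H F object]
  take F:  [F object] + [F object] + [F object]
  take object:  [object] + [object] + [object]
MRO: J G B I D H F object
super() in G.run on a J instance goes to the class after G in J's MRO: B.

B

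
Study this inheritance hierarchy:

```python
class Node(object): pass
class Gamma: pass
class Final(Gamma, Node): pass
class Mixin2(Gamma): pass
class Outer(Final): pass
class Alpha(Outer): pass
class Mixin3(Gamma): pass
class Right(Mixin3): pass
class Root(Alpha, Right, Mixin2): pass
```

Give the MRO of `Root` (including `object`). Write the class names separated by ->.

L[Root] = Root + merge(L[Alpha], L[Right], L[Mixin2], [Alpha Right Mixin2])
  take Alpha:  [Alpha Outer Final Gamma Node object] + [Right Mixin3 Gamma object] + [Mixin2 Gamma object] + [Alpha Right Mixin2]
  take Outer:  [Outer Final Gamma Node object] + [Right Mixin3 Gamma object] + [Mixin2 Gamma object] + [Right Mixin2]
  take Final:  [Final Gamma Node object] + [Right Mixin3 Gamma object] + [Mixin2 Gamma object] + [Right Mixin2]
  take Right:  [Gamma Node object] + [Right Mixin3 Gamma object] + [Mixin2 Gamma object] + [Right Mixin2]
  take Mixin3:  [Gamma Node object] + [Mixin3 Gamma object] + [Mixin2 Gamma object] + [Mixin2]
  take Mixin2:  [Gamma Node object] + [Gamma object] + [Mixin2 Gamma object] + [Mixin2]
  take Gamma:  [Gamma Node object] + [Gamma object] + [Gamma object]
  take Node:  [Node object] + [object] + [object]
  take object:  [object] + [object] + [object]

Root -> Alpha -> Outer -> Final -> Right -> Mixin3 -> Mixin2 -> Gamma -> Node -> object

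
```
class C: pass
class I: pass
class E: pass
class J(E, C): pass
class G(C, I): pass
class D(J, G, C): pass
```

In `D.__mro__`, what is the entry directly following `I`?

L[D] = D + merge(L[J], L[G], L[C], [J G C])
  take J:  [J E C object] + [G C I object] + [C object] + [J G C]
  take E:  [E C object] + [G C I object] + [C object] + [G C]
  take G:  [C object] + [G C I object] + [C object] + [G C]
  take C:  [C object] + [C I object] + [C object] + [C]
  take I:  [object] + [I object] + [object]
  take object:  [object] + [object] + [object]
MRO: D J E G C I object
I is at position 5; next is object.

object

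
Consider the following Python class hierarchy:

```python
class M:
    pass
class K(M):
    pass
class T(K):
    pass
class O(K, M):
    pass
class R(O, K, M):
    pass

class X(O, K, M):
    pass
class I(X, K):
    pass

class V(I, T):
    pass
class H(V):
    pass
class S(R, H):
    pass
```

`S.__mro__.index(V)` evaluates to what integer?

L[S] = S + merge(L[R], L[H], [R H])
  take R:  [R O K M object] + [H V I X O T K M object] + [R H]
  take H:  [O K M object] + [H V I X O T K M object] + [H]
  take V:  [O K M object] + [V I X O T K M object]
  take I:  [O K M object] + [I X O T K M object]
  take X:  [O K M object] + [X O T K M object]
  take O:  [O K M object] + [O T K M object]
  take T:  [K M object] + [T K M object]
  take K:  [K M object] + [K M object]
  take M:  [M object] + [M object]
  take object:  [object] + [object]
MRO: S R H V I X O T K M object
V sits at index 3.

3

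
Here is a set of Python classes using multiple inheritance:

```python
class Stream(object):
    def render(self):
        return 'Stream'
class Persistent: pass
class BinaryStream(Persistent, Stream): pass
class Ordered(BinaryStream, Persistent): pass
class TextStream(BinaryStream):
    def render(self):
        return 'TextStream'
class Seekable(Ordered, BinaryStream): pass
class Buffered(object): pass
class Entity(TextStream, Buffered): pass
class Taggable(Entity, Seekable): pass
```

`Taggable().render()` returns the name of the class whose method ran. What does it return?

TextStream

L[Taggable] = Taggable + merge(L[Entity], L[Seekable], [Entity Seekable])
  take Entity:  [Entity TextStream BinaryStream Persistent Stream Buffered object] + [Seekable Ordered BinaryStream Persistent Stream object] + [Entity Seekable]
  take TextStream:  [TextStream BinaryStream Persistent Stream Buffered object] + [Seekable Ordered BinaryStream Persistent Stream object] + [Seekable]
  take Seekable:  [BinaryStream Persistent Stream Buffered object] + [Seekable Ordered BinaryStream Persistent Stream object] + [Seekable]
  take Ordered:  [BinaryStream Persistent Stream Buffered object] + [Ordered BinaryStream Persistent Stream object]
  take BinaryStream:  [BinaryStream Persistent Stream Buffered object] + [BinaryStream Persistent Stream object]
  take Persistent:  [Persistent Stream Buffered object] + [Persistent Stream object]
  take Stream:  [Stream Buffered object] + [Stream object]
  take Buffered:  [Buffered object] + [object]
  take object:  [object] + [object]
MRO: Taggable Entity TextStream Seekable Ordered BinaryStream Persistent Stream Buffered object
render is defined in: Stream, TextStream. First along the MRO is TextStream.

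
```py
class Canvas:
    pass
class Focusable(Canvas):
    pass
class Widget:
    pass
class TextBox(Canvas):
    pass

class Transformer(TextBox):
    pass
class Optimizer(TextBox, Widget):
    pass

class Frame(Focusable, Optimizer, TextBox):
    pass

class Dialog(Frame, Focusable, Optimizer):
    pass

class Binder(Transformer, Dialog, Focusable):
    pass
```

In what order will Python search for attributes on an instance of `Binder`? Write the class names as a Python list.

L[Binder] = Binder + merge(L[Transformer], L[Dialog], L[Focusable], [Transformer Dialog Focusable])
  take Transformer:  [Transformer TextBox Canvas object] + [Dialog Frame Focusable Optimizer TextBox Canvas Widget object] + [Focusable Canvas object] + [Transformer Dialog Focusable]
  take Dialog:  [TextBox Canvas object] + [Dialog Frame Focusable Optimizer TextBox Canvas Widget object] + [Focusable Canvas object] + [Dialog Focusable]
  take Frame:  [TextBox Canvas object] + [Frame Focusable Optimizer TextBox Canvas Widget object] + [Focusable Canvas object] + [Focusable]
  take Focusable:  [TextBox Canvas object] + [Focusable Optimizer TextBox Canvas Widget object] + [Focusable Canvas object] + [Focusable]
  take Optimizer:  [TextBox Canvas object] + [Optimizer TextBox Canvas Widget object] + [Canvas object]
  take TextBox:  [TextBox Canvas object] + [TextBox Canvas Widget object] + [Canvas object]
  take Canvas:  [Canvas object] + [Canvas Widget object] + [Canvas object]
  take Widget:  [object] + [Widget object] + [object]
  take object:  [object] + [object] + [object]

[Binder, Transformer, Dialog, Frame, Focusable, Optimizer, TextBox, Canvas, Widget, object]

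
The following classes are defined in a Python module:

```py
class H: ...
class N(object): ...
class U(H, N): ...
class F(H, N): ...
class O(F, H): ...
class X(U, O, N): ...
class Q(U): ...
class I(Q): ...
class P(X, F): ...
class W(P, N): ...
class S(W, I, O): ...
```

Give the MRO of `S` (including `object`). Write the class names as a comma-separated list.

L[S] = S + merge(L[W], L[I], L[O], [W I O])
  take W:  [W P X U O F H N object] + [I Q U H N object] + [O F H N object] + [W I O]
  take P:  [P X U O F H N object] + [I Q U H N object] + [O F H N object] + [I O]
  take X:  [X U O F H N object] + [I Q U H N object] + [O F H N object] + [I O]
  take I:  [U O F H N object] + [I Q U H N object] + [O F H N object] + [I O]
  take Q:  [U O F H N object] + [Q U H N object] + [O F H N object] + [O]
  take U:  [U O F H N object] + [U H N object] + [O F H N object] + [O]
  take O:  [O F H N object] + [H N object] + [O F H N object] + [O]
  take F:  [F H N object] + [H N object] + [F H N object]
  take H:  [H N object] + [H N object] + [H N object]
  take N:  [N object] + [N object] + [N object]
  take object:  [object] + [object] + [object]

S, W, P, X, I, Q, U, O, F, H, N, object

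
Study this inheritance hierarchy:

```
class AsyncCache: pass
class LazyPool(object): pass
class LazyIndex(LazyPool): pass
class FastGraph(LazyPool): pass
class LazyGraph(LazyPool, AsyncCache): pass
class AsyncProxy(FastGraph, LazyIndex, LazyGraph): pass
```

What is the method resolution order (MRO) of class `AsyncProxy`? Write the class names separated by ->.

AsyncProxy -> FastGraph -> LazyIndex -> LazyGraph -> LazyPool -> AsyncCache -> object

L[AsyncProxy] = AsyncProxy + merge(L[FastGraph], L[LazyIndex], L[LazyGraph], [FastGraph LazyIndex LazyGraph])
  take FastGraph:  [FastGraph LazyPool object] + [LazyIndex LazyPool object] + [LazyGraph LazyPool AsyncCache object] + [FastGraph LazyIndex LazyGraph]
  take LazyIndex:  [LazyPool object] + [LazyIndex LazyPool object] + [LazyGraph LazyPool AsyncCache object] + [LazyIndex LazyGraph]
  take LazyGraph:  [LazyPool object] + [LazyPool object] + [LazyGraph LazyPool AsyncCache object] + [LazyGraph]
  take LazyPool:  [LazyPool object] + [LazyPool object] + [LazyPool AsyncCache object]
  take AsyncCache:  [object] + [object] + [AsyncCache object]
  take object:  [object] + [object] + [object]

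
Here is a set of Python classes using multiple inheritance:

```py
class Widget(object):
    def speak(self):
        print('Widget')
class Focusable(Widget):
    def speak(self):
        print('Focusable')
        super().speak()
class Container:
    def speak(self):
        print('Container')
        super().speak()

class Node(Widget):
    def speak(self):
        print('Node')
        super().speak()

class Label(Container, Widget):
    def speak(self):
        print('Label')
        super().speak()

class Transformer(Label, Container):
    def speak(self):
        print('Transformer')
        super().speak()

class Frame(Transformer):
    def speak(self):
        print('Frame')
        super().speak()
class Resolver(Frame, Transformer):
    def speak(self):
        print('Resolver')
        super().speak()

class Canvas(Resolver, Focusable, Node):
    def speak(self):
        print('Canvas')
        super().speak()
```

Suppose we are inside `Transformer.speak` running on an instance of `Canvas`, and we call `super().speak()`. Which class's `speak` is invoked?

L[Canvas] = Canvas + merge(L[Resolver], L[Focusable], L[Node], [Resolver Focusable Node])
  take Resolver:  [Resolver Frame Transformer Label Container Widget object] + [Focusable Widget object] + [Node Widget object] + [Resolver Focusable Node]
  take Frame:  [Frame Transformer Label Container Widget object] + [Focusable Widget object] + [Node Widget object] + [Focusable Node]
  take Transformer:  [Transformer Label Container Widget object] + [Focusable Widget object] + [Node Widget object] + [Focusable Node]
  take Label:  [Label Container Widget object] + [Focusable Widget object] + [Node Widget object] + [Focusable Node]
  take Container:  [Container Widget object] + [Focusable Widget object] + [Node Widget object] + [Focusable Node]
  take Focusable:  [Widget object] + [Focusable Widget object] + [Node Widget object] + [Focusable Node]
  take Node:  [Widget object] + [Widget object] + [Node Widget object] + [Node]
  take Widget:  [Widget object] + [Widget object] + [Widget object]
  take object:  [object] + [object] + [object]
MRO: Canvas Resolver Frame Transformer Label Container Focusable Node Widget object
super() in Transformer.speak on a Canvas instance goes to the class after Transformer in Canvas's MRO: Label.

Label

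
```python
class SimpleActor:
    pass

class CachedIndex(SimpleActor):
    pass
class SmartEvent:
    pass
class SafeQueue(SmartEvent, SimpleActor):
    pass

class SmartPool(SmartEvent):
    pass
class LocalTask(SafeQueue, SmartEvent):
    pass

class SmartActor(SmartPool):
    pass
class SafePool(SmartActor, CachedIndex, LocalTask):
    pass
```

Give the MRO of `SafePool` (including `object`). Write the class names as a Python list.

[SafePool, SmartActor, SmartPool, CachedIndex, LocalTask, SafeQueue, SmartEvent, SimpleActor, object]

L[SafePool] = SafePool + merge(L[SmartActor], L[CachedIndex], L[LocalTask], [SmartActor CachedIndex LocalTask])
  take SmartActor:  [SmartActor SmartPool SmartEvent object] + [CachedIndex SimpleActor object] + [LocalTask SafeQueue SmartEvent SimpleActor object] + [SmartActor CachedIndex LocalTask]
  take SmartPool:  [SmartPool SmartEvent object] + [CachedIndex SimpleActor object] + [LocalTask SafeQueue SmartEvent SimpleActor object] + [CachedIndex LocalTask]
  take CachedIndex:  [SmartEvent object] + [CachedIndex SimpleActor object] + [LocalTask SafeQueue SmartEvent SimpleActor object] + [CachedIndex LocalTask]
  take LocalTask:  [SmartEvent object] + [SimpleActor object] + [LocalTask SafeQueue SmartEvent SimpleActor object] + [LocalTask]
  take SafeQueue:  [SmartEvent object] + [SimpleActor object] + [SafeQueue SmartEvent SimpleActor object]
  take SmartEvent:  [SmartEvent object] + [SimpleActor object] + [SmartEvent SimpleActor object]
  take SimpleActor:  [object] + [SimpleActor object] + [SimpleActor object]
  take object:  [object] + [object] + [object]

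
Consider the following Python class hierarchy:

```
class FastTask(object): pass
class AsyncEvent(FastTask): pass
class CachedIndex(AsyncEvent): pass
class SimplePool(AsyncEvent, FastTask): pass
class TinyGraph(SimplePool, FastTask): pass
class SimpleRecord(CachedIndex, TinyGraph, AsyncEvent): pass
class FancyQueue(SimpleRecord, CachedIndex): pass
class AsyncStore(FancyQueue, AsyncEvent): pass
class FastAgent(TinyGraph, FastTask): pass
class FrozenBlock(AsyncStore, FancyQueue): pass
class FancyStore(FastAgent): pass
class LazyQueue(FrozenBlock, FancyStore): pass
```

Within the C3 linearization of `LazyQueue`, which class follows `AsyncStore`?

FancyQueue

L[LazyQueue] = LazyQueue + merge(L[FrozenBlock], L[FancyStore], [FrozenBlock FancyStore])
  take FrozenBlock:  [FrozenBlock AsyncStore FancyQueue SimpleRecord CachedIndex TinyGraph SimplePool AsyncEvent FastTask object] + [FancyStore FastAgent TinyGraph SimplePool AsyncEvent FastTask object] + [FrozenBlock FancyStore]
  take AsyncStore:  [AsyncStore FancyQueue SimpleRecord CachedIndex TinyGraph SimplePool AsyncEvent FastTask object] + [FancyStore FastAgent TinyGraph SimplePool AsyncEvent FastTask object] + [FancyStore]
  take FancyQueue:  [FancyQueue SimpleRecord CachedIndex TinyGraph SimplePool AsyncEvent FastTask object] + [FancyStore FastAgent TinyGraph SimplePool AsyncEvent FastTask object] + [FancyStore]
  take SimpleRecord:  [SimpleRecord CachedIndex TinyGraph SimplePool AsyncEvent FastTask object] + [FancyStore FastAgent TinyGraph SimplePool AsyncEvent FastTask object] + [FancyStore]
  take CachedIndex:  [CachedIndex TinyGraph SimplePool AsyncEvent FastTask object] + [FancyStore FastAgent TinyGraph SimplePool AsyncEvent FastTask object] + [FancyStore]
  take FancyStore:  [TinyGraph SimplePool AsyncEvent FastTask object] + [FancyStore FastAgent TinyGraph SimplePool AsyncEvent FastTask object] + [FancyStore]
  take FastAgent:  [TinyGraph SimplePool AsyncEvent FastTask object] + [FastAgent TinyGraph SimplePool AsyncEvent FastTask object]
  take TinyGraph:  [TinyGraph SimplePool AsyncEvent FastTask object] + [TinyGraph SimplePool AsyncEvent FastTask object]
  take SimplePool:  [SimplePool AsyncEvent FastTask object] + [SimplePool AsyncEvent FastTask object]
  take AsyncEvent:  [AsyncEvent FastTask object] + [AsyncEvent FastTask object]
  take FastTask:  [FastTask object] + [FastTask object]
  take object:  [object] + [object]
MRO: LazyQueue FrozenBlock AsyncStore FancyQueue SimpleRecord CachedIndex FancyStore FastAgent TinyGraph SimplePool AsyncEvent FastTask object
AsyncStore is at position 2; next is FancyQueue.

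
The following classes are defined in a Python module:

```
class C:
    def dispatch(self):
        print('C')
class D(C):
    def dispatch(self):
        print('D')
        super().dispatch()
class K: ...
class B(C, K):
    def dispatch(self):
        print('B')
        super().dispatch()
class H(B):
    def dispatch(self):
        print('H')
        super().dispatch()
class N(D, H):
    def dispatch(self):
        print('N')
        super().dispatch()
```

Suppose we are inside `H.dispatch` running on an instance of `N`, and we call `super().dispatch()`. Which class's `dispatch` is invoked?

L[N] = N + merge(L[D], L[H], [D H])
  take D:  [D C object] + [H B C K object] + [D H]
  take H:  [C object] + [H B C K object] + [H]
  take B:  [C object] + [B C K object]
  take C:  [C object] + [C K object]
  take K:  [object] + [K object]
  take object:  [object] + [object]
MRO: N D H B C K object
super() in H.dispatch on a N instance goes to the class after H in N's MRO: B.

B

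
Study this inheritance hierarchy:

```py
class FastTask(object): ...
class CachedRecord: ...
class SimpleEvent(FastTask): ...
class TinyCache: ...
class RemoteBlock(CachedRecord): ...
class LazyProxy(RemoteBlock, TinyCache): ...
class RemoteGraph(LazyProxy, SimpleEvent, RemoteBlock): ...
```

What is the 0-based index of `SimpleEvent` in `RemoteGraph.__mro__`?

L[RemoteGraph] = RemoteGraph + merge(L[LazyProxy], L[SimpleEvent], L[RemoteBlock], [LazyProxy SimpleEvent RemoteBlock])
  take LazyProxy:  [LazyProxy RemoteBlock CachedRecord TinyCache object] + [SimpleEvent FastTask object] + [RemoteBlock CachedRecord object] + [LazyProxy SimpleEvent RemoteBlock]
  take SimpleEvent:  [RemoteBlock CachedRecord TinyCache object] + [SimpleEvent FastTask object] + [RemoteBlock CachedRecord object] + [SimpleEvent RemoteBlock]
  take RemoteBlock:  [RemoteBlock CachedRecord TinyCache object] + [FastTask object] + [RemoteBlock CachedRecord object] + [RemoteBlock]
  take CachedRecord:  [CachedRecord TinyCache object] + [FastTask object] + [CachedRecord object]
  take TinyCache:  [TinyCache object] + [FastTask object] + [object]
  take FastTask:  [object] + [FastTask object] + [object]
  take object:  [object] + [object] + [object]
MRO: RemoteGraph LazyProxy SimpleEvent RemoteBlock CachedRecord TinyCache FastTask object
SimpleEvent sits at index 2.

2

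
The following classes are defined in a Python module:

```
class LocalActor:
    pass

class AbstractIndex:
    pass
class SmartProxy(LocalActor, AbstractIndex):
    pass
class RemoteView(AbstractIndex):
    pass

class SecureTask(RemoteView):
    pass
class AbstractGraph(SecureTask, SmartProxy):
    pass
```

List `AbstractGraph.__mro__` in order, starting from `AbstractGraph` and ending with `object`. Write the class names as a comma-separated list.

AbstractGraph, SecureTask, RemoteView, SmartProxy, LocalActor, AbstractIndex, object

L[AbstractGraph] = AbstractGraph + merge(L[SecureTask], L[SmartProxy], [SecureTask SmartProxy])
  take SecureTask:  [SecureTask RemoteView AbstractIndex object] + [SmartProxy LocalActor AbstractIndex object] + [SecureTask SmartProxy]
  take RemoteView:  [RemoteView AbstractIndex object] + [SmartProxy LocalActor AbstractIndex object] + [SmartProxy]
  take SmartProxy:  [AbstractIndex object] + [SmartProxy LocalActor AbstractIndex object] + [SmartProxy]
  take LocalActor:  [AbstractIndex object] + [LocalActor AbstractIndex object]
  take AbstractIndex:  [AbstractIndex object] + [AbstractIndex object]
  take object:  [object] + [object]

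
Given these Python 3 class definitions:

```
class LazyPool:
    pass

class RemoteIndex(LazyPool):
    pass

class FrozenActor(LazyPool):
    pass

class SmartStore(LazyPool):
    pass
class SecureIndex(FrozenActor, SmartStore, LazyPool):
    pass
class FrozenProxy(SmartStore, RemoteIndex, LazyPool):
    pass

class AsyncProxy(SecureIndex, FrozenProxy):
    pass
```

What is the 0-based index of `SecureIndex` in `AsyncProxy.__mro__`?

1

L[AsyncProxy] = AsyncProxy + merge(L[SecureIndex], L[FrozenProxy], [SecureIndex FrozenProxy])
  take SecureIndex:  [SecureIndex FrozenActor SmartStore LazyPool object] + [FrozenProxy SmartStore RemoteIndex LazyPool object] + [SecureIndex FrozenProxy]
  take FrozenActor:  [FrozenActor SmartStore LazyPool object] + [FrozenProxy SmartStore RemoteIndex LazyPool object] + [FrozenProxy]
  take FrozenProxy:  [SmartStore LazyPool object] + [FrozenProxy SmartStore RemoteIndex LazyPool object] + [FrozenProxy]
  take SmartStore:  [SmartStore LazyPool object] + [SmartStore RemoteIndex LazyPool object]
  take RemoteIndex:  [LazyPool object] + [RemoteIndex LazyPool object]
  take LazyPool:  [LazyPool object] + [LazyPool object]
  take object:  [object] + [object]
MRO: AsyncProxy SecureIndex FrozenActor FrozenProxy SmartStore RemoteIndex LazyPool object
SecureIndex sits at index 1.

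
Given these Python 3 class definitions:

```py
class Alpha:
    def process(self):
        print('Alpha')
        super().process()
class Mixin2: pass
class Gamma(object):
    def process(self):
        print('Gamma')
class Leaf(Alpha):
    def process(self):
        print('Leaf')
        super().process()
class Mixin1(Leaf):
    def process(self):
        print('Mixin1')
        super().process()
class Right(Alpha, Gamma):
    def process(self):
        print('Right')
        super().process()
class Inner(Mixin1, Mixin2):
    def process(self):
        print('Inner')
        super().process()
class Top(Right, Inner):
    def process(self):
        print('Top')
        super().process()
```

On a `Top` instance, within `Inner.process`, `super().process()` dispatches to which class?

L[Top] = Top + merge(L[Right], L[Inner], [Right Inner])
  take Right:  [Right Alpha Gamma object] + [Inner Mixin1 Leaf Alpha Mixin2 object] + [Right Inner]
  take Inner:  [Alpha Gamma object] + [Inner Mixin1 Leaf Alpha Mixin2 object] + [Inner]
  take Mixin1:  [Alpha Gamma object] + [Mixin1 Leaf Alpha Mixin2 object]
  take Leaf:  [Alpha Gamma object] + [Leaf Alpha Mixin2 object]
  take Alpha:  [Alpha Gamma object] + [Alpha Mixin2 object]
  take Gamma:  [Gamma object] + [Mixin2 object]
  take Mixin2:  [object] + [Mixin2 object]
  take object:  [object] + [object]
MRO: Top Right Inner Mixin1 Leaf Alpha Gamma Mixin2 object
super() in Inner.process on a Top instance goes to the class after Inner in Top's MRO: Mixin1.

Mixin1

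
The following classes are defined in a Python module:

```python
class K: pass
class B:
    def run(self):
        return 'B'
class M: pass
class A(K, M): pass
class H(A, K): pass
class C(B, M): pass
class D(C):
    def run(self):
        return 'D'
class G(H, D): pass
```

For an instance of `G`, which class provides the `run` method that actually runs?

D

L[G] = G + merge(L[H], L[D], [H D])
  take H:  [H A K M object] + [D C B M object] + [H D]
  take A:  [A K M object] + [D C B M object] + [D]
  take K:  [K M object] + [D C B M object] + [D]
  take D:  [M object] + [D C B M object] + [D]
  take C:  [M object] + [C B M object]
  take B:  [M object] + [B M object]
  take M:  [M object] + [M object]
  take object:  [object] + [object]
MRO: G H A K D C B M object
run is defined in: B, D. First along the MRO is D.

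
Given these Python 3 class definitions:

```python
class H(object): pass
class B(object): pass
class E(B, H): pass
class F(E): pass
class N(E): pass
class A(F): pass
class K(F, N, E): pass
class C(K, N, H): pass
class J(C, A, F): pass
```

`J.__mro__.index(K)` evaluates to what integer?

L[J] = J + merge(L[C], L[A], L[F], [C A F])
  take C:  [C K F N E B H object] + [A F E B H object] + [F E B H object] + [C A F]
  take K:  [K F N E B H object] + [A F E B H object] + [F E B H object] + [A F]
  take A:  [F N E B H object] + [A F E B H object] + [F E B H object] + [A F]
  take F:  [F N E B H object] + [F E B H object] + [F E B H object] + [F]
  take N:  [N E B H object] + [E B H object] + [E B H object]
  take E:  [E B H object] + [E B H object] + [E B H object]
  take B:  [B H object] + [B H object] + [B H object]
  take H:  [H object] + [H object] + [H object]
  take object:  [object] + [object] + [object]
MRO: J C K A F N E B H object
K sits at index 2.

2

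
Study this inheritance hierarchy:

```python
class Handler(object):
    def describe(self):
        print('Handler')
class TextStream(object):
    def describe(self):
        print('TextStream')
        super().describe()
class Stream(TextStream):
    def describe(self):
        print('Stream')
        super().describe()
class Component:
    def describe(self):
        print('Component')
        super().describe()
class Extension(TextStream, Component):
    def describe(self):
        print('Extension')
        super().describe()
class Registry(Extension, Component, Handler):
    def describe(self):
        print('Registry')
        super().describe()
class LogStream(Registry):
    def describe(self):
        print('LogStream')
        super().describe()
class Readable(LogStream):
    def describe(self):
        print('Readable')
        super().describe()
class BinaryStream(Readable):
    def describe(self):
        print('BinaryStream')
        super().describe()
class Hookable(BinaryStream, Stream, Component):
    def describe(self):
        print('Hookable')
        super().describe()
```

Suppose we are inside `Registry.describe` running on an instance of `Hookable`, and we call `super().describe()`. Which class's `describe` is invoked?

Extension

L[Hookable] = Hookable + merge(L[BinaryStream], L[Stream], L[Component], [BinaryStream Stream Component])
  take BinaryStream:  [BinaryStream Readable LogStream Registry Extension TextStream Component Handler object] + [Stream TextStream object] + [Component object] + [BinaryStream Stream Component]
  take Readable:  [Readable LogStream Registry Extension TextStream Component Handler object] + [Stream TextStream object] + [Component object] + [Stream Component]
  take LogStream:  [LogStream Registry Extension TextStream Component Handler object] + [Stream TextStream object] + [Component object] + [Stream Component]
  take Registry:  [Registry Extension TextStream Component Handler object] + [Stream TextStream object] + [Component object] + [Stream Component]
  take Extension:  [Extension TextStream Component Handler object] + [Stream TextStream object] + [Component object] + [Stream Component]
  take Stream:  [TextStream Component Handler object] + [Stream TextStream object] + [Component object] + [Stream Component]
  take TextStream:  [TextStream Component Handler object] + [TextStream object] + [Component object] + [Component]
  take Component:  [Component Handler object] + [object] + [Component object] + [Component]
  take Handler:  [Handler object] + [object] + [object]
  take object:  [object] + [object] + [object]
MRO: Hookable BinaryStream Readable LogStream Registry Extension Stream TextStream Component Handler object
super() in Registry.describe on a Hookable instance goes to the class after Registry in Hookable's MRO: Extension.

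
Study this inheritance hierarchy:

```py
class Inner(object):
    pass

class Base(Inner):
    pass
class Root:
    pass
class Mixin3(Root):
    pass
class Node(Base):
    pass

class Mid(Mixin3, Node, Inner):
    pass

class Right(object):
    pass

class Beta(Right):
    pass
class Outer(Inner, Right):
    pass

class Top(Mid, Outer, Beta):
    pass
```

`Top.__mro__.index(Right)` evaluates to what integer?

9

L[Top] = Top + merge(L[Mid], L[Outer], L[Beta], [Mid Outer Beta])
  take Mid:  [Mid Mixin3 Root Node Base Inner object] + [Outer Inner Right object] + [Beta Right object] + [Mid Outer Beta]
  take Mixin3:  [Mixin3 Root Node Base Inner object] + [Outer Inner Right object] + [Beta Right object] + [Outer Beta]
  take Root:  [Root Node Base Inner object] + [Outer Inner Right object] + [Beta Right object] + [Outer Beta]
  take Node:  [Node Base Inner object] + [Outer Inner Right object] + [Beta Right object] + [Outer Beta]
  take Base:  [Base Inner object] + [Outer Inner Right object] + [Beta Right object] + [Outer Beta]
  take Outer:  [Inner object] + [Outer Inner Right object] + [Beta Right object] + [Outer Beta]
  take Inner:  [Inner object] + [Inner Right object] + [Beta Right object] + [Beta]
  take Beta:  [object] + [Right object] + [Beta Right object] + [Beta]
  take Right:  [object] + [Right object] + [Right object]
  take object:  [object] + [object] + [object]
MRO: Top Mid Mixin3 Root Node Base Outer Inner Beta Right object
Right sits at index 9.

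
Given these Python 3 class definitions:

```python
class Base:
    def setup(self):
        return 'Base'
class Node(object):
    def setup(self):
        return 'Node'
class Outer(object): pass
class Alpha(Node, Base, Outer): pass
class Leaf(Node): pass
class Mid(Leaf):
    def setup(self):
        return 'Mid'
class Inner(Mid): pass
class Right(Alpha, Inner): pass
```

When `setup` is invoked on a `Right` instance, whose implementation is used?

Mid

L[Right] = Right + merge(L[Alpha], L[Inner], [Alpha Inner])
  take Alpha:  [Alpha Node Base Outer object] + [Inner Mid Leaf Node object] + [Alpha Inner]
  take Inner:  [Node Base Outer object] + [Inner Mid Leaf Node object] + [Inner]
  take Mid:  [Node Base Outer object] + [Mid Leaf Node object]
  take Leaf:  [Node Base Outer object] + [Leaf Node object]
  take Node:  [Node Base Outer object] + [Node object]
  take Base:  [Base Outer object] + [object]
  take Outer:  [Outer object] + [object]
  take object:  [object] + [object]
MRO: Right Alpha Inner Mid Leaf Node Base Outer object
setup is defined in: Base, Mid, Node. First along the MRO is Mid.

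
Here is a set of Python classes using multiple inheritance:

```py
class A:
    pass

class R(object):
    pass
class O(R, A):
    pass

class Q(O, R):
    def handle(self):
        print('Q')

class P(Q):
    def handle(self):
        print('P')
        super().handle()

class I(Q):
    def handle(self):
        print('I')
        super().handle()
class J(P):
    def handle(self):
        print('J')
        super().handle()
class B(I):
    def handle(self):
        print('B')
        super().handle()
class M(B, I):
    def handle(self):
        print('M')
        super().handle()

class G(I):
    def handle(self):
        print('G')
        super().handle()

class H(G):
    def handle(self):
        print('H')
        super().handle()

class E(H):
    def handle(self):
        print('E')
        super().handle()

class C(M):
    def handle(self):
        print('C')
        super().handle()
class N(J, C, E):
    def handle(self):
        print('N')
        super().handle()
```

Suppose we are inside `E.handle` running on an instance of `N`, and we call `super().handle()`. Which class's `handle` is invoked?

L[N] = N + merge(L[J], L[C], L[E], [J C E])
  take J:  [J P Q O R A object] + [C M B I Q O R A object] + [E H G I Q O R A object] + [J C E]
  take P:  [P Q O R A object] + [C M B I Q O R A object] + [E H G I Q O R A object] + [C E]
  take C:  [Q O R A object] + [C M B I Q O R A object] + [E H G I Q O R A object] + [C E]
  take M:  [Q O R A object] + [M B I Q O R A object] + [E H G I Q O R A object] + [E]
  take B:  [Q O R A object] + [B I Q O R A object] + [E H G I Q O R A object] + [E]
  take E:  [Q O R A object] + [I Q O R A object] + [E H G I Q O R A object] + [E]
  take H:  [Q O R A object] + [I Q O R A object] + [H G I Q O R A object]
  take G:  [Q O R A object] + [I Q O R A object] + [G I Q O R A object]
  take I:  [Q O R A object] + [I Q O R A object] + [I Q O R A object]
  take Q:  [Q O R A object] + [Q O R A object] + [Q O R A object]
  take O:  [O R A object] + [O R A object] + [O R A object]
  take R:  [R A object] + [R A object] + [R A object]
  take A:  [A object] + [A object] + [A object]
  take object:  [object] + [object] + [object]
MRO: N J P C M B E H G I Q O R A object
super() in E.handle on a N instance goes to the class after E in N's MRO: H.

H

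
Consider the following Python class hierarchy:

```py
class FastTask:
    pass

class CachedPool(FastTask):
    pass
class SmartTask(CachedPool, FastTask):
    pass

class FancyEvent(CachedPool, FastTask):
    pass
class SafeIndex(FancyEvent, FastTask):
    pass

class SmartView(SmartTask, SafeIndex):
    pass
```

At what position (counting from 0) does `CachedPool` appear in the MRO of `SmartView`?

4

L[SmartView] = SmartView + merge(L[SmartTask], L[SafeIndex], [SmartTask SafeIndex])
  take SmartTask:  [SmartTask CachedPool FastTask object] + [SafeIndex FancyEvent CachedPool FastTask object] + [SmartTask SafeIndex]
  take SafeIndex:  [CachedPool FastTask object] + [SafeIndex FancyEvent CachedPool FastTask object] + [SafeIndex]
  take FancyEvent:  [CachedPool FastTask object] + [FancyEvent CachedPool FastTask object]
  take CachedPool:  [CachedPool FastTask object] + [CachedPool FastTask object]
  take FastTask:  [FastTask object] + [FastTask object]
  take object:  [object] + [object]
MRO: SmartView SmartTask SafeIndex FancyEvent CachedPool FastTask object
CachedPool sits at index 4.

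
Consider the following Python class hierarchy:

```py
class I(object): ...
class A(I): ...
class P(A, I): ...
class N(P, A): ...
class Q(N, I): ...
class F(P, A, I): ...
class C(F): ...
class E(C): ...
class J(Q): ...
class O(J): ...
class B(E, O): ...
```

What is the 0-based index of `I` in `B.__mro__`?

L[B] = B + merge(L[E], L[O], [E O])
  take E:  [E C F P A I object] + [O J Q N P A I object] + [E O]
  take C:  [C F P A I object] + [O J Q N P A I object] + [O]
  take F:  [F P A I object] + [O J Q N P A I object] + [O]
  take O:  [P A I object] + [O J Q N P A I object] + [O]
  take J:  [P A I object] + [J Q N P A I object]
  take Q:  [P A I object] + [Q N P A I object]
  take N:  [P A I object] + [N P A I object]
  take P:  [P A I object] + [P A I object]
  take A:  [A I object] + [A I object]
  take I:  [I object] + [I object]
  take object:  [object] + [object]
MRO: B E C F O J Q N P A I object
I sits at index 10.

10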